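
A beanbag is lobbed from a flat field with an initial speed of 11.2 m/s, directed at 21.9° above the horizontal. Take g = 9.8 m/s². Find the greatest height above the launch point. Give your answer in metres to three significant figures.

0.890 m

vₓ = 11.20 cos 21.9° = 10.39 m/s; v_y0 = 11.20 sin 21.9° = 4.177 m/s.
Peak height H = v_y0² / (2g) = 17.451 / 19.60 = 0.8904 m.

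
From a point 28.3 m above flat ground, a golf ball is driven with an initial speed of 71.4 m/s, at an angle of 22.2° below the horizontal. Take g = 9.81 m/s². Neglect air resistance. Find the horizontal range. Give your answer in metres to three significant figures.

59.6 m

Resolve: vₓ = 71.40 cos 22.2° = 66.11 m/s and v_y0 = −26.98 m/s (downward).
With up positive and y = 0 at the ground: y(t) = 28.3 + (−26.98) t − 4.905 t². Setting y = 0 and taking the positive root: t = [−26.98 + √(26.98² + 2·9.81·28.3)] / 9.81 = (−26.98 + 35.82) / 9.81 = 0.9013 s.
Horizontal distance: R = vₓ t = 66.11 × 0.9013 = 59.58 m.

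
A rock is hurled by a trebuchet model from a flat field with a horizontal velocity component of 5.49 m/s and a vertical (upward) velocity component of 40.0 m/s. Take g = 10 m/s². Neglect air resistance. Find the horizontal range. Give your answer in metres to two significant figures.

Time aloft: T = 2 v_y0 / g = 2 × 40.00 / 10.0 = 8.000 s.
Range: R = vₓ T = 5.490 × 8.000 = 43.92 m.

44 m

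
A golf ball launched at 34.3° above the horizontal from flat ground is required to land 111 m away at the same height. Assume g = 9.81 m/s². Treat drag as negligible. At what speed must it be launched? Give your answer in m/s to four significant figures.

On level ground R = v₀² sin 2θ / g ⇒ v₀ = √(gR / sin 2θ).
v₀ = √(9.81 × 111 / sin 68.60°) = √(1089 / 0.9311) = √1169.5 = 34.20 m/s.

34.20 m/s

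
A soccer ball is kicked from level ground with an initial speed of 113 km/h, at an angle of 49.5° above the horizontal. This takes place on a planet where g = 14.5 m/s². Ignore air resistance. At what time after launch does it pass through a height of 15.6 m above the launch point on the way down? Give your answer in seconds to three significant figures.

Convert: 113 km/h = 113/3.6 = 31.39 m/s.
Components: vₓ = 31.39 cos 49.5° = 20.39 m/s, v_y0 = 31.39 sin 49.5° = 23.87 m/s.
Require v_y0 t − ½ g t² = 15.6, i.e. 7.250 t² − 23.87 t + 15.6 = 0.
Quadratic formula: t = (23.87 ± √117.30) / 14.5 = (23.87 ± 10.83) / 14.5 → t = 0.8992 s or 2.393 s.
The descending-branch root is 2.393 s.

2.39 s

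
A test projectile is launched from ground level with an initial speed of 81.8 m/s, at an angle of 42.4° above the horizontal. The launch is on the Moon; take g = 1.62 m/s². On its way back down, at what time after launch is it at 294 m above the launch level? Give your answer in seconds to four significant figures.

62.27 s

Components: vₓ = 81.80 cos 42.4° = 60.41 m/s, v_y0 = 81.80 sin 42.4° = 55.16 m/s.
Require v_y0 t − ½ g t² = 294, i.e. 0.8100 t² − 55.16 t + 294 = 0.
Quadratic formula: t = (55.16 ± √2089.8) / 1.62 = (55.16 ± 45.71) / 1.62 → t = 5.829 s or 62.27 s.
The descending-branch root is 62.27 s.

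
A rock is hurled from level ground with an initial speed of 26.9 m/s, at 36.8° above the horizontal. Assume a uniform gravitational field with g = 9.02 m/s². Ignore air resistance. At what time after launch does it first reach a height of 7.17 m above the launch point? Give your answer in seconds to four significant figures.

Horizontal component vₓ = 26.90 cos 36.8° = 21.54 m/s; vertical v_y0 = 26.90 sin 36.8° = 16.11 m/s.
Require v_y0 t − ½ g t² = 7.17, i.e. 4.510 t² − 16.11 t + 7.17 = 0.
t = [16.11 ± √(16.11² − 2·9.02·7.17)] / 9.02 = (16.11 ± 11.42) / 9.02, so t = 0.5209 s or t = 3.052 s.
The first (ascending) time is 0.5209 s.

0.5209 s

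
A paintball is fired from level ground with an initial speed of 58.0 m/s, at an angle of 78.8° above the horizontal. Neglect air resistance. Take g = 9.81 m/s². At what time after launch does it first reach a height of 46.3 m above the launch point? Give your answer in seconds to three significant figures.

0.881 s

vₓ = 58.00 cos 78.8° = 11.27 m/s; v_y0 = 58.00 sin 78.8° = 56.90 m/s.
Height y(t) = 56.90 t − 4.905 t² = 46.3 gives 4.905 t² − 56.90 t + 46.3 = 0.
t = [56.90 ± √(56.90² − 2·9.81·46.3)] / 9.81 = (56.90 ± 48.26) / 9.81, so t = 0.8806 s or t = 10.72 s.
The first (ascending) time is 0.8806 s.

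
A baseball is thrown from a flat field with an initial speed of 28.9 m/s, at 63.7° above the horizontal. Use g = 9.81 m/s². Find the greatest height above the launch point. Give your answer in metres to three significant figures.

Resolve: vₓ = 28.90 cos 63.7° = 12.80 m/s and v_y0 = 28.90 sin 63.7° = 25.91 m/s.
Maximum height: H = v_y0² / (2g) = 25.91² / (2 × 9.81) = 34.21 m.

34.2 m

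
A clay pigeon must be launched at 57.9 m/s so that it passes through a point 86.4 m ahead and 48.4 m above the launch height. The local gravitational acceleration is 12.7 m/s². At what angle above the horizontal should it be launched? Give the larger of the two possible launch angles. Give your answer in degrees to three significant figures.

Trajectory: y = x tanθ − g x² (1 + tan²θ)/(2v₀²). With x = 86.4, y = 48.4, v₀ = 57.9, g = 12.7:
14.14 tan²θ − 86.4 tanθ + (62.54) = 0.
tanθ = [86.4 ± √(86.4² − 4 × 14.14 × (62.54))] / (2 × 14.14) = (86.4 ± 62.67) / 28.28, giving tanθ = 0.8391 or 5.271.
θ = 40.00° or 79.26°; the larger is 79.26°.

79.3°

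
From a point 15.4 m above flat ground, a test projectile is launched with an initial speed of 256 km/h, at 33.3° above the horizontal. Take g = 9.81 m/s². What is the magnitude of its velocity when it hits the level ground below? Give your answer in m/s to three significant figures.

Convert: 256 km/h = 256/3.6 = 71.11 m/s.
Components: vₓ = 71.11 cos 33.3° = 59.44 m/s, v_y0 = 71.11 sin 33.3° = 39.04 m/s.
The projectile lands when y = 15.4 + (39.04) t − ½·9.81·t² = 0. Positive root: t = (39.04 + √(39.04² + 2·9.81·15.4)) / 9.81 = (39.04 + 42.74) / 9.81 = 8.336 s.
Vertical velocity at impact: v_y = v_y0 − g t = 39.04 − 9.81 × 8.336 = −42.74 m/s.
Speed: |v| = √(vₓ² + v_y²) = √(59.44² + 42.74²) = 73.20 m/s.

73.2 m/s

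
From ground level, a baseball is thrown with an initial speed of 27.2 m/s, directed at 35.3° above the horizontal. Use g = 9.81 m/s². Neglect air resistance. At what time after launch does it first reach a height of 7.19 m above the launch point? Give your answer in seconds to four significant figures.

vₓ = 27.20 cos 35.3° = 22.20 m/s; v_y0 = 27.20 sin 35.3° = 15.72 m/s.
Require v_y0 t − ½ g t² = 7.19, i.e. 4.905 t² − 15.72 t + 7.19 = 0.
Quadratic formula: t = (15.72 ± √105.98) / 9.81 = (15.72 ± 10.29) / 9.81 → t = 0.5528 s or 2.652 s.
The first (ascending) time is 0.5528 s.

0.5528 s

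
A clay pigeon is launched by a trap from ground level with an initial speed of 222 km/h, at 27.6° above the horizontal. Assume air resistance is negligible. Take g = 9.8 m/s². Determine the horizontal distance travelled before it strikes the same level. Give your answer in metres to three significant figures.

Convert: 222 km/h = 222/3.6 = 61.67 m/s.
Components: vₓ = 61.67 cos 27.6° = 54.65 m/s, v_y0 = 61.67 sin 27.6° = 28.57 m/s.
Flight time T = 2 v_y0 / g = 5.831 s.
Range: R = vₓ T = 54.65 × 5.831 = 318.6 m.

319 m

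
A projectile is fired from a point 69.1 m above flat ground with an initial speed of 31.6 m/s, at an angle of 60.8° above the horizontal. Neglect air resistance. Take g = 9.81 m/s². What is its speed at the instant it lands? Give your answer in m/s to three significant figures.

48.5 m/s

vₓ = 31.60 cos 60.8° = 15.42 m/s; v_y0 = 31.60 sin 60.8° = 27.58 m/s.
With up positive and y = 0 at the ground: y(t) = 69.1 + (27.58) t − 4.905 t². Setting y = 0 and taking the positive root: t = [27.58 + √(27.58² + 2·9.81·69.1)] / 9.81 = (27.58 + 46.01) / 9.81 = 7.502 s.
Vertical velocity at impact: v_y = v_y0 − g t = 27.58 − 9.81 × 7.502 = −46.01 m/s.
Speed: |v| = √(vₓ² + v_y²) = √(15.42² + 46.01²) = 48.52 m/s.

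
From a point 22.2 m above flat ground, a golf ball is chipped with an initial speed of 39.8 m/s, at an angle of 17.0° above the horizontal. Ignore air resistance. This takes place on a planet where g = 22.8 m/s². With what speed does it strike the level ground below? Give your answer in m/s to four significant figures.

50.95 m/s

Resolve: vₓ = 39.80 cos 17.0° = 38.06 m/s and v_y0 = 39.80 sin 17.0° = 11.64 m/s.
With up positive and y = 0 at the ground: y(t) = 22.2 + (11.64) t − 11.40 t². Setting y = 0 and taking the positive root: t = [11.64 + √(11.64² + 2·22.8·22.2)] / 22.8 = (11.64 + 33.88) / 22.8 = 1.996 s.
Vertical velocity at impact: v_y = v_y0 − g t = 11.64 − 22.8 × 1.996 = −33.88 m/s.
Speed: |v| = √(vₓ² + v_y²) = √(38.06² + 33.88²) = 50.95 m/s.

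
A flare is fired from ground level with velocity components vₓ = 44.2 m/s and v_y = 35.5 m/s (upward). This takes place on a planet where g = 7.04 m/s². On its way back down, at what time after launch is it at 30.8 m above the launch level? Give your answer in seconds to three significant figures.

9.13 s

Height y(t) = 35.50 t − 3.520 t² = 30.8 gives 3.520 t² − 35.50 t + 30.8 = 0.
t = [35.50 ± √(35.50² − 2·7.04·30.8)] / 7.04 = (35.50 ± 28.75) / 7.04, so t = 0.9587 s or t = 9.126 s.
The descending-branch root is 9.126 s.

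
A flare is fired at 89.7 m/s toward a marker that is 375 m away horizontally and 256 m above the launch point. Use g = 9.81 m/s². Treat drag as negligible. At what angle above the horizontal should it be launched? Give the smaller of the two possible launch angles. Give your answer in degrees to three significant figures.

52.3°

Trajectory: y = x tanθ − g x² (1 + tan²θ)/(2v₀²). With x = 375, y = 256, v₀ = 89.7, g = 9.81:
85.73 tan²θ − 375 tanθ + (341.7) = 0.
tanθ = [375 ± √(375² − 4 × 85.73 × (341.7))] / (2 × 85.73) = (375 ± 153.1) / 171.5, giving tanθ = 1.294 or 3.080.
θ = 52.31° or 72.01°; the smaller is 52.31°.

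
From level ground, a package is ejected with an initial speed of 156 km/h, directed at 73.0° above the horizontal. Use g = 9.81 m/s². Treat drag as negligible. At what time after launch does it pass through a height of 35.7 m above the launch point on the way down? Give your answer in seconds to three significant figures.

7.47 s

Convert: 156 km/h = 156/3.6 = 43.33 m/s.
Resolve: vₓ = 43.33 cos 73.0° = 12.67 m/s and v_y0 = 43.33 sin 73.0° = 41.44 m/s.
Set y = v_y0 t − ½ g t² = 35.7: 4.905 t² − 41.44 t + 35.7 = 0.
Quadratic formula: t = (41.44 ± √1016.8) / 9.81 = (41.44 ± 31.89) / 9.81 → t = 0.9737 s or 7.475 s.
The descending-branch root is 7.475 s.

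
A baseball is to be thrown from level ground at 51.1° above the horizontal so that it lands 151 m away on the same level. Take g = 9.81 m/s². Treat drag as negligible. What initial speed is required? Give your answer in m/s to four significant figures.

38.93 m/s

From R = (v₀² / g) sin 2θ: v₀ = √(gR / sin 2θ).
v₀ = √(9.81 × 151 / sin 102.2°) = √(1481 / 0.9774) = √1515.5 = 38.93 m/s.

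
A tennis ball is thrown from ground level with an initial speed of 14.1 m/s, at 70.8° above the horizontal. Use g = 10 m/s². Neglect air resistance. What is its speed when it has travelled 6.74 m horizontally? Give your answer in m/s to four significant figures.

Horizontal component vₓ = 14.10 cos 70.8° = 4.637 m/s; vertical v_y0 = 14.10 sin 70.8° = 13.32 m/s.
x = vₓ t ⇒ t = 6.74/4.637 = 1.454 s.
Vertical velocity there: v_y = v_y0 − g t = 13.32 − 10.0 × 1.454 = −1.219 m/s.
Speed: √(vₓ² + v_y²) = √(4.637² + 1.219²) = 4.795 m/s.

4.795 m/s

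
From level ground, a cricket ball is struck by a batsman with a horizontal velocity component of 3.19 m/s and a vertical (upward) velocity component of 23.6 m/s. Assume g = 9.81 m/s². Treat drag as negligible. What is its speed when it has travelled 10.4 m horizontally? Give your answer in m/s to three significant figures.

8.97 m/s

At x = 10.4 m, t = x/vₓ = 10.4/3.190 = 3.260 s.
Vertical velocity there: v_y = v_y0 − g t = 23.60 − 9.81 × 3.260 = −8.382 m/s.
Speed: √(vₓ² + v_y²) = √(3.190² + 8.382²) = 8.969 m/s.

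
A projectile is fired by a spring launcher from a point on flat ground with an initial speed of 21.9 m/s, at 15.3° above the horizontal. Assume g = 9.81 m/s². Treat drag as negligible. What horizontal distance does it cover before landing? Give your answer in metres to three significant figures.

24.9 m

Horizontal component vₓ = 21.90 cos 15.3° = 21.12 m/s; vertical v_y0 = 21.90 sin 15.3° = 5.779 m/s.
Flight time T = 2 v_y0 / g = 1.178 s.
Horizontal distance R = vₓ T = 21.12 × 1.178 = 24.89 m.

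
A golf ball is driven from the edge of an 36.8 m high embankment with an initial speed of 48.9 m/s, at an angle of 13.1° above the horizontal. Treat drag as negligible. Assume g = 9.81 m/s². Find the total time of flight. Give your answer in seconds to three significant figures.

4.09 s

Horizontal component vₓ = 48.90 cos 13.1° = 47.63 m/s; vertical v_y0 = 48.90 sin 13.1° = 11.08 m/s.
The projectile lands when y = 36.8 + (11.08) t − ½·9.81·t² = 0. Positive root: t = (11.08 + √(11.08² + 2·9.81·36.8)) / 9.81 = (11.08 + 29.07) / 9.81 = 4.093 s.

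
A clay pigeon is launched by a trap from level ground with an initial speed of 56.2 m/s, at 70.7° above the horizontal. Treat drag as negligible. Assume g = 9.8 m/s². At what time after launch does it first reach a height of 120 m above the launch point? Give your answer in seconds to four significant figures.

3.221 s

Resolve: vₓ = 56.20 cos 70.7° = 18.57 m/s and v_y0 = 56.20 sin 70.7° = 53.04 m/s.
Height y(t) = 53.04 t − 4.900 t² = 120 gives 4.900 t² − 53.04 t + 120 = 0.
Quadratic formula: t = (53.04 ± √461.41) / 9.80 = (53.04 ± 21.48) / 9.80 → t = 3.221 s or 7.604 s.
The first (ascending) time is 3.221 s.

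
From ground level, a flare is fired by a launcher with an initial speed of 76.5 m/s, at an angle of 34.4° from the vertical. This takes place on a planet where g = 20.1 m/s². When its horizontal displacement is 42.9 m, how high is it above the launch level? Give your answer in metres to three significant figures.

52.8 m

Components: vₓ = 76.50 sin 34.4° = 43.22 m/s, v_y0 = 76.50 cos 34.4° = 63.12 m/s.
x = vₓ t ⇒ t = 42.9/43.22 = 0.9926 s.
Height: y = v_y0 t − ½ g t² = 63.12 × 0.9926 − 10.05 × 0.9926² = 62.65 − 9.902 = 52.75 m.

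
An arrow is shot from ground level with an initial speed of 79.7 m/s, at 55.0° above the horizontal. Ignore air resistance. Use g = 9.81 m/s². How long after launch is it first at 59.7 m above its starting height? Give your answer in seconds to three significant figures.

0.988 s

Horizontal component vₓ = 79.70 cos 55.0° = 45.71 m/s; vertical v_y0 = 79.70 sin 55.0° = 65.29 m/s.
Set y = v_y0 t − ½ g t² = 59.7: 4.905 t² − 65.29 t + 59.7 = 0.
t = [65.29 ± √(65.29² − 2·9.81·59.7)] / 9.81 = (65.29 ± 55.60) / 9.81, so t = 0.9877 s or t = 12.32 s.
The first (ascending) time is 0.9877 s.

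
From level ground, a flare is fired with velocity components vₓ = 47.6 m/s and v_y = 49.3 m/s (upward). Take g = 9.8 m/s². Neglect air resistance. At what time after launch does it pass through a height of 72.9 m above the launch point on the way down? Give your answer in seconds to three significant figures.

8.26 s

Height y(t) = 49.30 t − 4.900 t² = 72.9 gives 4.900 t² − 49.30 t + 72.9 = 0.
Quadratic formula: t = (49.30 ± √1001.6) / 9.80 = (49.30 ± 31.65) / 9.80 → t = 1.801 s or 8.260 s.
The descending-branch root is 8.260 s.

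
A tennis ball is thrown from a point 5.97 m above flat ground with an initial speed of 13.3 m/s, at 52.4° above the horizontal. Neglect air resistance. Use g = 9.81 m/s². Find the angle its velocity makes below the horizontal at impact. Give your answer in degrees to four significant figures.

61.75°

Components: vₓ = 13.30 cos 52.4° = 8.115 m/s, v_y0 = 13.30 sin 52.4° = 10.54 m/s.
With up positive and y = 0 at the ground: y(t) = 5.97 + (10.54) t − 4.905 t². Setting y = 0 and taking the positive root: t = [10.54 + √(10.54² + 2·9.81·5.97)] / 9.81 = (10.54 + 15.11) / 9.81 = 2.614 s.
At impact: v_y = v_y0 − g t = −15.11 m/s; vₓ = 8.115 m/s.
Angle below horizontal: arctan(|v_y|/vₓ) = arctan(15.11/8.115) = 61.75°.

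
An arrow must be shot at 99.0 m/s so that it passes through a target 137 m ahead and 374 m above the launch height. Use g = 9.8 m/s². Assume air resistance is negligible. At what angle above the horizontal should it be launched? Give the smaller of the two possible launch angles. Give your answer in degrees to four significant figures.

75.16°

Trajectory: y = x tanθ − g x² (1 + tan²θ)/(2v₀²). With x = 137, y = 374, v₀ = 99.0, g = 9.80:
9.384 tan²θ − 137 tanθ + (383.4) = 0.
tanθ = [137 ± √(137² − 4 × 9.384 × (383.4))] / (2 × 9.384) = (137 ± 66.17) / 18.77, giving tanθ = 3.774 or 10.83.
θ = 75.16° or 84.72°; the smaller is 75.16°.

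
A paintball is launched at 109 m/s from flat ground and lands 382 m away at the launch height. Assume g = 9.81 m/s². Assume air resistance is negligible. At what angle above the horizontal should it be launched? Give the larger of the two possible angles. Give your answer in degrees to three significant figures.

80.8°

R = v₀² sin 2θ / g gives sin 2θ = gR/v₀² = 9.81·382/109² = 0.3154.
2θ = 18.39° or 180° − 18.39° = 161.6°, so θ = 9.193° or 80.81°.
The larger angle is 80.81°.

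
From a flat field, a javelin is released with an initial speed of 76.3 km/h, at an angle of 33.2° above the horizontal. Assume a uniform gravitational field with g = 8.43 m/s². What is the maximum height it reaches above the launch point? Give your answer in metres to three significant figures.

7.99 m

Convert: 76.3 km/h = 76.3/3.6 = 21.19 m/s.
Components: vₓ = 21.19 cos 33.2° = 17.73 m/s, v_y0 = 21.19 sin 33.2° = 11.61 m/s.
Maximum height: H = v_y0² / (2g) = 11.61² / (2 × 8.43) = 7.988 m.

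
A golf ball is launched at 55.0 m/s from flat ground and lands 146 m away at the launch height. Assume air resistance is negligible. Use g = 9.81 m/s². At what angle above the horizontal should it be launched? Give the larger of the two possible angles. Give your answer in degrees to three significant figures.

75.9°

From R = (v₀²/g) sin 2θ: sin 2θ = 9.81 × 146 / 3025.0 = 0.4735.
2θ = 28.26° or 180° − 28.26° = 151.7°, so θ = 14.13° or 75.87°.
The larger angle is 75.87°.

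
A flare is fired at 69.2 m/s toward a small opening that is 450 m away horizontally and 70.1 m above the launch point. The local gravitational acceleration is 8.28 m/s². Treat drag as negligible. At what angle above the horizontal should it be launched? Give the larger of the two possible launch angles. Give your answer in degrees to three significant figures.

60.8°

Trajectory: y = x tanθ − g x² (1 + tan²θ)/(2v₀²). With x = 450, y = 70.1, v₀ = 69.2, g = 8.28:
175.1 tan²θ − 450 tanθ + (245.2) = 0.
tanθ = [450 ± √(450² − 4 × 175.1 × (245.2))] / (2 × 175.1) = (450 ± 175.5) / 350.1, giving tanθ = 0.7839 or 1.787.
θ = 38.09° or 60.76°; the larger is 60.76°.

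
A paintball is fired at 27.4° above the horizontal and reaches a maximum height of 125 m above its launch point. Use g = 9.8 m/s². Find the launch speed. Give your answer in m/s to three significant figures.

At the peak v_y = 0, so v_y0 = √(2gH) = √(2 × 9.80 × 125) = 49.50 m/s.
v_y0 = v₀ sin θ ⇒ v₀ = 49.50 / sin 27.4° = 107.6 m/s.

108 m/s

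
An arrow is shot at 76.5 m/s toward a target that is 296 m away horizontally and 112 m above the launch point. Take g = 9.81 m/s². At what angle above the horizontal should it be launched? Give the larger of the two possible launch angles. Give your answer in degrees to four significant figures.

72.92°

Trajectory: y = x tanθ − g x² (1 + tan²θ)/(2v₀²). With x = 296, y = 112, v₀ = 76.5, g = 9.81:
73.43 tan²θ − 296 tanθ + (185.4) = 0.
tanθ = [296 ± √(296² − 4 × 73.43 × (185.4))] / (2 × 73.43) = (296 ± 182.1) / 146.9, giving tanθ = 0.7758 or 3.255.
θ = 37.80° or 72.92°; the larger is 72.92°.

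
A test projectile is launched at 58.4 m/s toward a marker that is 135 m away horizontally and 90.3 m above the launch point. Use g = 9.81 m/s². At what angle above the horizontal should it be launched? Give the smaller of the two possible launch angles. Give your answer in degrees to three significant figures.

Trajectory: y = x tanθ − g x² (1 + tan²θ)/(2v₀²). With x = 135, y = 90.3, v₀ = 58.4, g = 9.81:
26.21 tan²θ − 135 tanθ + (116.5) = 0.
tanθ = [135 ± √(135² − 4 × 26.21 × (116.5))] / (2 × 26.21) = (135 ± 77.52) / 52.42, giving tanθ = 1.096 or 4.054.
θ = 47.63° or 76.14°; the smaller is 47.63°.

47.6°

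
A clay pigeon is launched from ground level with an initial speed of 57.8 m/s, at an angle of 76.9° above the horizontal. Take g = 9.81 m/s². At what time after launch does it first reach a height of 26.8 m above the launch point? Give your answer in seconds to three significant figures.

Components: vₓ = 57.80 cos 76.9° = 13.10 m/s, v_y0 = 57.80 sin 76.9° = 56.30 m/s.
Require v_y0 t − ½ g t² = 26.8, i.e. 4.905 t² − 56.30 t + 26.8 = 0.
Quadratic formula: t = (56.30 ± √2643.4) / 9.81 = (56.30 ± 51.41) / 9.81 → t = 0.4976 s or 10.98 s.
The first (ascending) time is 0.4976 s.

0.498 s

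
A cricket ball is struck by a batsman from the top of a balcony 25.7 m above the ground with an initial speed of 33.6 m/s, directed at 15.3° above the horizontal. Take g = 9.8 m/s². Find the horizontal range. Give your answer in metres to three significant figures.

vₓ = 33.60 cos 15.3° = 32.41 m/s; v_y0 = 33.60 sin 15.3° = 8.866 m/s.
With up positive and y = 0 at the ground: y(t) = 25.7 + (8.866) t − 4.900 t². Setting y = 0 and taking the positive root: t = [8.866 + √(8.866² + 2·9.80·25.7)] / 9.80 = (8.866 + 24.13) / 9.80 = 3.367 s.
Horizontal distance: R = vₓ t = 32.41 × 3.367 = 109.1 m.

109 m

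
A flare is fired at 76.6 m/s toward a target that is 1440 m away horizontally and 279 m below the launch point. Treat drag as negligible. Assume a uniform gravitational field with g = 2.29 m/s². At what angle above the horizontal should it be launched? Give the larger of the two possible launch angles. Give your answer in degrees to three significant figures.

73.9°

Trajectory: y = x tanθ − g x² (1 + tan²θ)/(2v₀²). With x = 1440, y = −279, v₀ = 76.6, g = 2.29:
404.6 tan²θ − 1440 tanθ + (125.6) = 0.
tanθ = [1440 ± √(1440² − 4 × 404.6 × (125.6))] / (2 × 404.6) = (1440 ± 1368) / 809.3, giving tanθ = 0.08950 or 3.469.
θ = 5.115° or 73.92°; the larger is 73.92°.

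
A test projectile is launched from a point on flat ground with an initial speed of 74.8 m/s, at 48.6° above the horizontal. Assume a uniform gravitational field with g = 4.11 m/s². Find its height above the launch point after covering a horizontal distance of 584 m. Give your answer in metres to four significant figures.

376.0 m

Resolve: vₓ = 74.80 cos 48.6° = 49.47 m/s and v_y0 = 74.80 sin 48.6° = 56.11 m/s.
Time to reach x = 584 m: t = x/vₓ = 584/49.47 = 11.81 s.
Height: y = v_y0 t − ½ g t² = 56.11 × 11.81 − 2.055 × 11.81² = 662.4 − 286.4 = 376.0 m.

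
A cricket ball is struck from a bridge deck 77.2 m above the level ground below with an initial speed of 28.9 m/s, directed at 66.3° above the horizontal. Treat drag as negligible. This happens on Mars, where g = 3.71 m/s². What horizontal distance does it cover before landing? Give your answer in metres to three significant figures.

Components: vₓ = 28.90 cos 66.3° = 11.62 m/s, v_y0 = 28.90 sin 66.3° = 26.46 m/s.
With up positive and y = 0 at the ground: y(t) = 77.2 + (26.46) t − 1.855 t². Setting y = 0 and taking the positive root: t = [26.46 + √(26.46² + 2·3.71·77.2)] / 3.71 = (26.46 + 35.68) / 3.71 = 16.75 s.
Horizontal distance: R = vₓ t = 11.62 × 16.75 = 194.6 m.

195 m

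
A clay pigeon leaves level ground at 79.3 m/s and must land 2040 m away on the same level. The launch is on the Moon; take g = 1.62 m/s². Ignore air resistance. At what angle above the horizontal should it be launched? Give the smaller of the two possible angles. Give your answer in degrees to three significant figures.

Level-ground range R = v₀² sin(2θ)/g ⇒ sin(2θ) = gR/v₀² = 1.62 × 2040 / 79.3² = 0.5255.
2θ = 31.70° or 180° − 31.70° = 148.3°, so θ = 15.85° or 74.15°.
The smaller angle is 15.85°.

15.9°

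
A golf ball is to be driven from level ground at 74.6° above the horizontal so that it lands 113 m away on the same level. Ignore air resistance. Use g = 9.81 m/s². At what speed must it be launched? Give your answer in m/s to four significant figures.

46.53 m/s

Level-ground range: R = v₀² sin(2θ)/g, so v₀ = √(gR / sin 2θ).
v₀ = √(9.81 × 113 / sin 149.2°) = √(1109 / 0.5120) = √2164.9 = 46.53 m/s.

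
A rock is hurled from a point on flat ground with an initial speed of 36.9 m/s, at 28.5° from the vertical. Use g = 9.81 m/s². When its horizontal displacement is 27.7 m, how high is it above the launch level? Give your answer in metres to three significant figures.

38.9 m

Components: vₓ = 36.90 sin 28.5° = 17.61 m/s, v_y0 = 36.90 cos 28.5° = 32.43 m/s.
At x = 27.7 m, t = x/vₓ = 27.7/17.61 = 1.573 s.
Height: y = v_y0 t − ½ g t² = 32.43 × 1.573 − 4.905 × 1.573² = 51.02 − 12.14 = 38.88 m.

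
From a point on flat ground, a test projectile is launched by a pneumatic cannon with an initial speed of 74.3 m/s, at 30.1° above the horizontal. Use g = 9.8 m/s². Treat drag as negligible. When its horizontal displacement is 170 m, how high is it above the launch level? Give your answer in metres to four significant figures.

Components: vₓ = 74.30 cos 30.1° = 64.28 m/s, v_y0 = 74.30 sin 30.1° = 37.26 m/s.
x = vₓ t ⇒ t = 170/64.28 = 2.645 s.
Height: y = v_y0 t − ½ g t² = 37.26 × 2.645 − 4.900 × 2.645² = 98.55 − 34.27 = 64.27 m.

64.27 m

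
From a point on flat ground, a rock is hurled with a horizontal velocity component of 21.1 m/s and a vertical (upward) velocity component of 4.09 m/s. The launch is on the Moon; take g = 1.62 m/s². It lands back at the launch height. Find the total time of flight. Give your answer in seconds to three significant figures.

Time of flight on level ground: T = 2 v_y0 / g = 2 × 4.090 / 1.62 = 5.049 s.

5.05 s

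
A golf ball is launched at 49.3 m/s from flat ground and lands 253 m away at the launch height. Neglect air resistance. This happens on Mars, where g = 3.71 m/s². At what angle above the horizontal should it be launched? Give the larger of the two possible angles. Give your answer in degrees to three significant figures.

78.6°

From R = (v₀²/g) sin 2θ: sin 2θ = 3.71 × 253 / 2430.5 = 0.3862.
2θ = 22.72° or 180° − 22.72° = 157.3°, so θ = 11.36° or 78.64°.
The larger angle is 78.64°.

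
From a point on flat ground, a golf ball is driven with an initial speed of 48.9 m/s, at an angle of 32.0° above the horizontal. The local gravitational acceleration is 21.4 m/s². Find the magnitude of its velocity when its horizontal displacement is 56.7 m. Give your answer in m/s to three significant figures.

Resolve: vₓ = 48.90 cos 32.0° = 41.47 m/s and v_y0 = 48.90 sin 32.0° = 25.91 m/s.
At x = 56.7 m, t = x/vₓ = 56.7/41.47 = 1.367 s.
Vertical velocity there: v_y = v_y0 − g t = 25.91 − 21.4 × 1.367 = −3.346 m/s.
Speed: √(vₓ² + v_y²) = √(41.47² + 3.346²) = 41.60 m/s.

41.6 m/s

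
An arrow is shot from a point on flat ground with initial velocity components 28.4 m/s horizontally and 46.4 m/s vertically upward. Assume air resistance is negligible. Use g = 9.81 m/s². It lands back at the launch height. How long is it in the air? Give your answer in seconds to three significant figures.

9.46 s

Time of flight on level ground: T = 2 v_y0 / g = 2 × 46.40 / 9.81 = 9.460 s.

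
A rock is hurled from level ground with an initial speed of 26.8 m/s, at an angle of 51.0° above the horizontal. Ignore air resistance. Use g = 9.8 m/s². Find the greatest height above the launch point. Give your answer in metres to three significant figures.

Components: vₓ = 26.80 cos 51.0° = 16.87 m/s, v_y0 = 26.80 sin 51.0° = 20.83 m/s.
Maximum height: H = v_y0² / (2g) = 20.83² / (2 × 9.80) = 22.13 m.

22.1 m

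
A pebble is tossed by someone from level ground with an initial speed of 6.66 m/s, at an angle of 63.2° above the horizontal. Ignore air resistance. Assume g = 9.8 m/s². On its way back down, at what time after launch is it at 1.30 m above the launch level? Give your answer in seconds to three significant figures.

Resolve: vₓ = 6.660 cos 63.2° = 3.003 m/s and v_y0 = 6.660 sin 63.2° = 5.945 m/s.
Set y = v_y0 t − ½ g t² = 1.30: 4.900 t² − 5.945 t + 1.30 = 0.
Quadratic formula: t = (5.945 ± √9.8585) / 9.80 = (5.945 ± 3.140) / 9.80 → t = 0.2862 s or 0.9270 s.
The descending-branch root is 0.9270 s.

0.927 s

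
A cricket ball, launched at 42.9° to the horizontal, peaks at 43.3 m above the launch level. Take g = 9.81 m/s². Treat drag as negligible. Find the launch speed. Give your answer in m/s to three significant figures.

42.8 m/s

At the peak v_y = 0, so v_y0 = √(2gH) = √(2 × 9.81 × 43.3) = 29.15 m/s.
v_y0 = v₀ sin θ ⇒ v₀ = 29.15 / sin 42.9° = 42.82 m/s.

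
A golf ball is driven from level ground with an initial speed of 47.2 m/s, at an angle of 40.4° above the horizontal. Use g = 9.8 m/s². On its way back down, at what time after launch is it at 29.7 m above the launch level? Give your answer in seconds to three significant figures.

Components: vₓ = 47.20 cos 40.4° = 35.94 m/s, v_y0 = 47.20 sin 40.4° = 30.59 m/s.
Require v_y0 t − ½ g t² = 29.7, i.e. 4.900 t² − 30.59 t + 29.7 = 0.
t = [30.59 ± √(30.59² − 2·9.80·29.7)] / 9.80 = (30.59 ± 18.81) / 9.80, so t = 1.202 s or t = 5.041 s.
The descending-branch root is 5.041 s.

5.04 s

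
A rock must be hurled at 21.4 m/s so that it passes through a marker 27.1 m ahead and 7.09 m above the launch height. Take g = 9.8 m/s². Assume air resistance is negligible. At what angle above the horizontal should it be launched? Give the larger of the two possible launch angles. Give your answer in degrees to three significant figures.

70.1°

Trajectory: y = x tanθ − g x² (1 + tan²θ)/(2v₀²). With x = 27.1, y = 7.09, v₀ = 21.4, g = 9.80:
7.858 tan²θ − 27.1 tanθ + (14.95) = 0.
tanθ = [27.1 ± √(27.1² − 4 × 7.858 × (14.95))] / (2 × 7.858) = (27.1 ± 16.27) / 15.72, giving tanθ = 0.6894 or 2.759.
θ = 34.58° or 70.08°; the larger is 70.08°.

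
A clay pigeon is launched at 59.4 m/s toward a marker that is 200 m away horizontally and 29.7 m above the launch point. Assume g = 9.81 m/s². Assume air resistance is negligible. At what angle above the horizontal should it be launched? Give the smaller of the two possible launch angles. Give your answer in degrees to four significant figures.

Trajectory: y = x tanθ − g x² (1 + tan²θ)/(2v₀²). With x = 200, y = 29.7, v₀ = 59.4, g = 9.81:
55.61 tan²θ − 200 tanθ + (85.31) = 0.
tanθ = [200 ± √(200² − 4 × 55.61 × (85.31))] / (2 × 55.61) = (200 ± 145.0) / 111.2, giving tanθ = 0.4945 or 3.102.
θ = 26.31° or 72.13°; the smaller is 26.31°.

26.31°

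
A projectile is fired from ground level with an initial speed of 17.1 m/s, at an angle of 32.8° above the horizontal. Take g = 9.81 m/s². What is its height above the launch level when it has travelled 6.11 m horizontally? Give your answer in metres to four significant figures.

3.051 m

Resolve: vₓ = 17.10 cos 32.8° = 14.37 m/s and v_y0 = 17.10 sin 32.8° = 9.263 m/s.
Time to reach x = 6.11 m: t = x/vₓ = 6.11/14.37 = 0.4251 s.
Height: y = v_y0 t − ½ g t² = 9.263 × 0.4251 − 4.905 × 0.4251² = 3.938 − 0.8863 = 3.051 m.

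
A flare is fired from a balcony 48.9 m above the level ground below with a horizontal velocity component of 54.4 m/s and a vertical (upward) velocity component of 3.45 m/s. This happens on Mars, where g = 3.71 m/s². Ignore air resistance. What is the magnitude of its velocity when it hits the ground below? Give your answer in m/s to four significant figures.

57.74 m/s

The projectile lands when y = 48.9 + (3.450) t − ½·3.71·t² = 0. Positive root: t = (3.450 + √(3.450² + 2·3.71·48.9)) / 3.71 = (3.450 + 19.36) / 3.71 = 6.148 s.
Vertical velocity at impact: v_y = v_y0 − g t = 3.450 − 3.71 × 6.148 = −19.36 m/s.
Speed: |v| = √(vₓ² + v_y²) = √(54.40² + 19.36²) = 57.74 m/s.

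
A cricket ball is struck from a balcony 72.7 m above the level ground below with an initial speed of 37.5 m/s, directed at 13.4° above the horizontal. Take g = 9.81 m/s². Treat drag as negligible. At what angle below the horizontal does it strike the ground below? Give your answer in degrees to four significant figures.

46.73°

vₓ = 37.50 cos 13.4° = 36.48 m/s; v_y0 = 37.50 sin 13.4° = 8.691 m/s.
Vertical motion (up positive, ground at y = 0): 4.905 t² − (8.691) t − 72.7 = 0, so t = (8.691 + √(8.691² + 2·9.81·72.7)) / 9.81 = (8.691 + 38.75) / 9.81 = 4.836 s.
At impact: v_y = v_y0 − g t = −38.75 m/s; vₓ = 36.48 m/s.
Angle below horizontal: arctan(|v_y|/vₓ) = arctan(38.75/36.48) = 46.73°.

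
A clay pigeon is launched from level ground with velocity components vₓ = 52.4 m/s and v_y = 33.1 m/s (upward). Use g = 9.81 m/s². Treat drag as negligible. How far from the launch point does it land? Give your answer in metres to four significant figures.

353.6 m

Time aloft: T = 2 v_y0 / g = 2 × 33.10 / 9.81 = 6.748 s.
Horizontal distance R = vₓ T = 52.40 × 6.748 = 353.6 m.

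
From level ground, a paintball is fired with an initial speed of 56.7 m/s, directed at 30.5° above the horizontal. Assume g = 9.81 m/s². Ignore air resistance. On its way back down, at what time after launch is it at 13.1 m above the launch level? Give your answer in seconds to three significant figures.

Resolve: vₓ = 56.70 cos 30.5° = 48.85 m/s and v_y0 = 56.70 sin 30.5° = 28.78 m/s.
Set y = v_y0 t − ½ g t² = 13.1: 4.905 t² − 28.78 t + 13.1 = 0.
Quadratic formula: t = (28.78 ± √571.12) / 9.81 = (28.78 ± 23.90) / 9.81 → t = 0.4974 s or 5.370 s.
The descending-branch root is 5.370 s.

5.37 s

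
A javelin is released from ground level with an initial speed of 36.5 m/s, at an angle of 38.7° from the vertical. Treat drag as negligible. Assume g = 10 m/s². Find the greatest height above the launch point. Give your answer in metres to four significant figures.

40.57 m

Components: vₓ = 36.50 sin 38.7° = 22.82 m/s, v_y0 = 36.50 cos 38.7° = 28.49 m/s.
Peak height H = v_y0² / (2g) = 811.44 / 20.00 = 40.57 m.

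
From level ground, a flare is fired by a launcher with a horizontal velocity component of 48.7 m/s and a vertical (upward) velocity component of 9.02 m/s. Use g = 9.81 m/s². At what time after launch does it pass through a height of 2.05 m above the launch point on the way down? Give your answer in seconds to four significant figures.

Height y(t) = 9.020 t − 4.905 t² = 2.05 gives 4.905 t² − 9.020 t + 2.05 = 0.
Quadratic formula: t = (9.020 ± √41.139) / 9.81 = (9.020 ± 6.414) / 9.81 → t = 0.2656 s or 1.573 s.
The descending-branch root is 1.573 s.

1.573 s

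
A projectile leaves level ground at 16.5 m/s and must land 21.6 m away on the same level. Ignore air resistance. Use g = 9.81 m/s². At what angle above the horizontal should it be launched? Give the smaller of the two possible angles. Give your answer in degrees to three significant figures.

25.6°

R = v₀² sin 2θ / g gives sin 2θ = gR/v₀² = 9.81·21.6/16.5² = 0.7783.
2θ = 51.11° or 180° − 51.11° = 128.9°, so θ = 25.55° or 64.45°.
The smaller angle is 25.55°.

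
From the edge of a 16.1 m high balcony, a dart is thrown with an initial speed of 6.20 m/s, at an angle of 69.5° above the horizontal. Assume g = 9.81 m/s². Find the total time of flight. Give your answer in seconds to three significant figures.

Components: vₓ = 6.200 cos 69.5° = 2.171 m/s, v_y0 = 6.200 sin 69.5° = 5.807 m/s.
The projectile lands when y = 16.1 + (5.807) t − ½·9.81·t² = 0. Positive root: t = (5.807 + √(5.807² + 2·9.81·16.1)) / 9.81 = (5.807 + 18.70) / 9.81 = 2.498 s.

2.50 s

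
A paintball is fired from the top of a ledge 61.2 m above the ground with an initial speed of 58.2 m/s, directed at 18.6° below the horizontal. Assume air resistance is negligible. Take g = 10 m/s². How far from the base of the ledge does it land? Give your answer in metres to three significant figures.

116 m

Resolve: vₓ = 58.20 cos 18.6° = 55.16 m/s and v_y0 = −18.56 m/s (downward).
Vertical motion (up positive, ground at y = 0): 5.000 t² − (−18.56) t − 61.2 = 0, so t = (−18.56 + √(18.56² + 2·10.0·61.2)) / 10.0 = (−18.56 + 39.61) / 10.0 = 2.104 s.
Horizontal distance: R = vₓ t = 55.16 × 2.104 = 116.1 m.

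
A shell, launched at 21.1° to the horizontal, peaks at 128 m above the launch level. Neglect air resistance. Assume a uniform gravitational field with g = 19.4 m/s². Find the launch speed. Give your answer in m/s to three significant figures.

196 m/s

At the peak v_y = 0, so v_y0 = √(2gH) = √(2 × 19.4 × 128) = 70.47 m/s.
v_y0 = v₀ sin θ ⇒ v₀ = 70.47 / sin 21.1° = 195.8 m/s.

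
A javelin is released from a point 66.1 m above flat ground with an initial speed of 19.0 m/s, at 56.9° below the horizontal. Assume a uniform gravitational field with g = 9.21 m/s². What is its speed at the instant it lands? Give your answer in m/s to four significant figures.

Resolve: vₓ = 19.00 cos 56.9° = 10.38 m/s and v_y0 = −15.92 m/s (downward).
Vertical motion (up positive, ground at y = 0): 4.605 t² − (−15.92) t − 66.1 = 0, so t = (−15.92 + √(15.92² + 2·9.21·66.1)) / 9.21 = (−15.92 + 38.35) / 9.21 = 2.436 s.
Vertical velocity at impact: v_y = v_y0 − g t = −15.92 − 9.21 × 2.436 = −38.35 m/s.
Speed: |v| = √(vₓ² + v_y²) = √(10.38² + 38.35²) = 39.73 m/s.

39.73 m/s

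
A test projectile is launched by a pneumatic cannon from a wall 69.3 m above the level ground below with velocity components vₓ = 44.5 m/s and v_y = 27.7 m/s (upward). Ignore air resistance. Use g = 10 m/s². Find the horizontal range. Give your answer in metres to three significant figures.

With up positive and y = 0 at the ground: y(t) = 69.3 + (27.70) t − 5.000 t². Setting y = 0 and taking the positive root: t = [27.70 + √(27.70² + 2·10.0·69.3)] / 10.0 = (27.70 + 46.40) / 10.0 = 7.410 s.
Horizontal distance: R = vₓ t = 44.50 × 7.410 = 329.8 m.

330 m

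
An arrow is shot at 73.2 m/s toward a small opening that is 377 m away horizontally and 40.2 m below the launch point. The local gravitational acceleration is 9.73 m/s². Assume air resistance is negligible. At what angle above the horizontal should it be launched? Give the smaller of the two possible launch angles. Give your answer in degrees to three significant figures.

14.5°

Trajectory: y = x tanθ − g x² (1 + tan²θ)/(2v₀²). With x = 377, y = −40.2, v₀ = 73.2, g = 9.73:
129.0 tan²θ − 377 tanθ + (88.85) = 0.
tanθ = [377 ± √(377² − 4 × 129.0 × (88.85))] / (2 × 129.0) = (377 ± 310.3) / 258.1, giving tanθ = 0.2585 or 2.663.
θ = 14.50° or 69.42°; the smaller is 14.50°.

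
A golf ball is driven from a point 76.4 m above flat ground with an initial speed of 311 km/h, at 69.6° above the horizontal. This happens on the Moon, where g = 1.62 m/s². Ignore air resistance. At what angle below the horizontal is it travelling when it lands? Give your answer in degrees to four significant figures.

Convert: 311 km/h = 311/3.6 = 86.39 m/s.
vₓ = 86.39 cos 69.6° = 30.11 m/s; v_y0 = 86.39 sin 69.6° = 80.97 m/s.
With up positive and y = 0 at the ground: y(t) = 76.4 + (80.97) t − 0.8100 t². Setting y = 0 and taking the positive root: t = [80.97 + √(80.97² + 2·1.62·76.4)] / 1.62 = (80.97 + 82.49) / 1.62 = 100.9 s.
At impact: v_y = v_y0 − g t = −82.49 m/s; vₓ = 30.11 m/s.
Angle below horizontal: arctan(|v_y|/vₓ) = arctan(82.49/30.11) = 69.94°.

69.94°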